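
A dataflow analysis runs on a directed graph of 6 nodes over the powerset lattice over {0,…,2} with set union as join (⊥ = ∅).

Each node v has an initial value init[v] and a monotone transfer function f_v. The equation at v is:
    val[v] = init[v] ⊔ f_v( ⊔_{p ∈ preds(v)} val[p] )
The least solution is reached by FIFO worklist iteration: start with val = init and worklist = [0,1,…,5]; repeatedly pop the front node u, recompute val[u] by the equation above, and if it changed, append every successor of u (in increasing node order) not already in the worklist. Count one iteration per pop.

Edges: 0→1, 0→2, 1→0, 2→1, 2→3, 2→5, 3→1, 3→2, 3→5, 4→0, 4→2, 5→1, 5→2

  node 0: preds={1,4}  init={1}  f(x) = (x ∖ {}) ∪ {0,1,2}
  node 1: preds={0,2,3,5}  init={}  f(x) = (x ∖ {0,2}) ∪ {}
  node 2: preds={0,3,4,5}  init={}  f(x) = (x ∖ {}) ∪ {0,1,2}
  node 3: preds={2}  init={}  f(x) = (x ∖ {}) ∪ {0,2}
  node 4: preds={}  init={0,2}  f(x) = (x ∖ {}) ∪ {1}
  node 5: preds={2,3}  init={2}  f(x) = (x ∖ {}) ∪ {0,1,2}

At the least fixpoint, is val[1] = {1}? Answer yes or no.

yes

Trace (9 dequeues):
  [1] u=0 | in {0,2} | out {0,1,2} | prev {1} | push {}
  [2] u=1 | in {0,1,2} | out {1} | prev {} | push {0}
  [3] u=2 | in {0,1,2} | out {0,1,2} | prev {} | push {1}
  [4] u=3 | in {0,1,2} | out {0,1,2} | prev {} | push {2}
  [5] u=4 | in {} | out {0,1,2} | prev {0,2} | push {}
  [6] u=5 | in {0,1,2} | out {0,1,2} | prev {2} | push {}
  [7] u=0 | in {0,1,2} | out {0,1,2} | ==
  [8] u=1 | in {0,1,2} | out {1} | ==
  [9] u=2 | in {0,1,2} | out {0,1,2} | ==

Converged values:
  [0] {0,1,2}
  [1] {1}
  [2] {0,1,2}
  [3] {0,1,2}
  [4] {0,1,2}
  [5] {0,1,2}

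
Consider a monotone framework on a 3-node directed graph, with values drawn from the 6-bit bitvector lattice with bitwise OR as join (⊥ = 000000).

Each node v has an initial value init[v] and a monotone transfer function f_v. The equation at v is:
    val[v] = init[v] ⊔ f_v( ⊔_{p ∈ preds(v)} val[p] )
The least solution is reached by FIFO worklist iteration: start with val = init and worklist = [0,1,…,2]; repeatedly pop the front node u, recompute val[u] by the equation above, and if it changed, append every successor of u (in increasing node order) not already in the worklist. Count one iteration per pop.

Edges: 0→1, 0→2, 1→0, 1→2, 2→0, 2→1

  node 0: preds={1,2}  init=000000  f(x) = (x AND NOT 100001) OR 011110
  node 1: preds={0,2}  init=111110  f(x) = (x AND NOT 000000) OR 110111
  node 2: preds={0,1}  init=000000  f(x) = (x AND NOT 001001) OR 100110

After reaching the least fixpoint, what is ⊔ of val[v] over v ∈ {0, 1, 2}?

111111

Worklist (5 pops):
  #1 pop 0: in=111110 → 011110 (was 000000); enqueue []
  #2 pop 1: in=011110 → 111111 (was 111110); enqueue [0]
  #3 pop 2: in=111111 → 110110 (was 000000); enqueue [1]
  #4 pop 0: in=111111 → 011110 (no change)
  #5 pop 1: in=111110 → 111111 (no change)

Fixpoint:
  val[0] = 011110
  val[1] = 111111
  val[2] = 110110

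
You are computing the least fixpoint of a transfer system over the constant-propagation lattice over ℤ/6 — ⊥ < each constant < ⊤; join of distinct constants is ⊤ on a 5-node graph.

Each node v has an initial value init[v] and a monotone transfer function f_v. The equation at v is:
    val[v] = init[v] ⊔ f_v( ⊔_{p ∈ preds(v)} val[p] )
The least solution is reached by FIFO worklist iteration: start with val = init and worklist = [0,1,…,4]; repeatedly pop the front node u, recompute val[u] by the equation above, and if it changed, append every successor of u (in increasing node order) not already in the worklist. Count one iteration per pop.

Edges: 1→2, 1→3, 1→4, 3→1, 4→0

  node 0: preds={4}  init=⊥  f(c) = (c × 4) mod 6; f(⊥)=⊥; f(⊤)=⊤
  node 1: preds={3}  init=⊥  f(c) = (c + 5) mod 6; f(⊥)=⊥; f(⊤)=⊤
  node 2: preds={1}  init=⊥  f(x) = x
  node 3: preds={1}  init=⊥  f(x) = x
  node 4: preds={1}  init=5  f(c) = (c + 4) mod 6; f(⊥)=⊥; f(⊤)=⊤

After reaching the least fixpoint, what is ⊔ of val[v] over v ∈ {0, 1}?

Worklist (5 pops):
  #1 pop 0: in=5 → 2 (was ⊥); enqueue []
  #2 pop 1: in=⊥ → ⊥ (no change)
  #3 pop 2: in=⊥ → ⊥ (no change)
  #4 pop 3: in=⊥ → ⊥ (no change)
  #5 pop 4: in=⊥ → 5 (no change)

Fixpoint:
  val[0] = 2
  val[1] = ⊥
  val[2] = ⊥
  val[3] = ⊥
  val[4] = 5

2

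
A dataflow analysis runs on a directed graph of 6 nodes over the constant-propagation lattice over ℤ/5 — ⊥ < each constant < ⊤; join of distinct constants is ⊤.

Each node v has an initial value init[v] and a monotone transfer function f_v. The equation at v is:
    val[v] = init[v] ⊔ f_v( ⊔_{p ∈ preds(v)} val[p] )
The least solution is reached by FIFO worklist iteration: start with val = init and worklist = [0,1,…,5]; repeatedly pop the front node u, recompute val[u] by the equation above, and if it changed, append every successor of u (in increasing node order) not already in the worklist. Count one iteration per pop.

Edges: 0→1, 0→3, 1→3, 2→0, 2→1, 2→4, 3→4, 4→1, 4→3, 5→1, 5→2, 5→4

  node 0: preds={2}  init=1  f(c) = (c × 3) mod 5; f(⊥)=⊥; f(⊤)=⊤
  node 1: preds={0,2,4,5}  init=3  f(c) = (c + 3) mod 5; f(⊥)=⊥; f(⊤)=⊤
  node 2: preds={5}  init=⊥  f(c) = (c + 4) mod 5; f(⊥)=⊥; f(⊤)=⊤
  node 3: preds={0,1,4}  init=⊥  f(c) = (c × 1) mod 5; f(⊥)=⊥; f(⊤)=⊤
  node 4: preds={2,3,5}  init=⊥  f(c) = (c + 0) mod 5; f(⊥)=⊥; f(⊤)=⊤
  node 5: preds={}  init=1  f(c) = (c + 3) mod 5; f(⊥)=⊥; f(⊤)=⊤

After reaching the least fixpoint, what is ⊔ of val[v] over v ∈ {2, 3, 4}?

⊤

Iteration log — 9 steps:
  step 1. node 0  ⊔preds=⊥  new=1  stable
  step 2. node 1  ⊔preds=1  new=⊤  old=3  +wl: 
  step 3. node 2  ⊔preds=1  new=0  old=⊥  +wl: 0,1
  step 4. node 3  ⊔preds=⊤  new=⊤  old=⊥  +wl: 
  step 5. node 4  ⊔preds=⊤  new=⊤  old=⊥  +wl: 3
  step 6. node 5  ⊔preds=⊥  new=1  stable
  step 7. node 0  ⊔preds=0  new=⊤  old=1  +wl: 
  step 8. node 1  ⊔preds=⊤  new=⊤  stable
  step 9. node 3  ⊔preds=⊤  new=⊤  stable

Least fixpoint reached:
  node 0: ⊤
  node 1: ⊤
  node 2: 0
  node 3: ⊤
  node 4: ⊤
  node 5: 1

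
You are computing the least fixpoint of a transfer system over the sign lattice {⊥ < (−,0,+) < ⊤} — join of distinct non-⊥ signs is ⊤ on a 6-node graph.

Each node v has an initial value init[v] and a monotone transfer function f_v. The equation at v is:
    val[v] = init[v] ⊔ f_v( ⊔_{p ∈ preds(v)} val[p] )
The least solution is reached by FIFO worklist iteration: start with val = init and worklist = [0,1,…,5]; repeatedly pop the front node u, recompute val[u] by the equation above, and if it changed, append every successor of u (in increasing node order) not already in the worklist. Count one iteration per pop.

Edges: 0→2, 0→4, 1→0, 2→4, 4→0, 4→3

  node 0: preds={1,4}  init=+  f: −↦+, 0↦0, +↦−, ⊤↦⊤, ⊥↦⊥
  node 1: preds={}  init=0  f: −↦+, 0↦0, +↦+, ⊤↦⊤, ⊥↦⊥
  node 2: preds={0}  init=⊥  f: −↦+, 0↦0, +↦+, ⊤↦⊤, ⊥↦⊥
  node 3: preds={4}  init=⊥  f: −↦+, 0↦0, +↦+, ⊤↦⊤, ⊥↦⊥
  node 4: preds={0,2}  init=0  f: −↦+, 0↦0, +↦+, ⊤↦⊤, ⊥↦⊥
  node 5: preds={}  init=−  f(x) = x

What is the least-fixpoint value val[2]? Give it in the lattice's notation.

Iteration log — 8 steps:
  step 1. node 0  ⊔preds=0  new=⊤  old=+  +wl: 
  step 2. node 1  ⊔preds=⊥  new=0  stable
  step 3. node 2  ⊔preds=⊤  new=⊤  old=⊥  +wl: 
  step 4. node 3  ⊔preds=0  new=0  old=⊥  +wl: 
  step 5. node 4  ⊔preds=⊤  new=⊤  old=0  +wl: 0,3
  step 6. node 5  ⊔preds=⊥  new=−  stable
  step 7. node 0  ⊔preds=⊤  new=⊤  stable
  step 8. node 3  ⊔preds=⊤  new=⊤  old=0  +wl: 

Least fixpoint reached:
  node 0: ⊤
  node 1: 0
  node 2: ⊤
  node 3: ⊤
  node 4: ⊤
  node 5: −

⊤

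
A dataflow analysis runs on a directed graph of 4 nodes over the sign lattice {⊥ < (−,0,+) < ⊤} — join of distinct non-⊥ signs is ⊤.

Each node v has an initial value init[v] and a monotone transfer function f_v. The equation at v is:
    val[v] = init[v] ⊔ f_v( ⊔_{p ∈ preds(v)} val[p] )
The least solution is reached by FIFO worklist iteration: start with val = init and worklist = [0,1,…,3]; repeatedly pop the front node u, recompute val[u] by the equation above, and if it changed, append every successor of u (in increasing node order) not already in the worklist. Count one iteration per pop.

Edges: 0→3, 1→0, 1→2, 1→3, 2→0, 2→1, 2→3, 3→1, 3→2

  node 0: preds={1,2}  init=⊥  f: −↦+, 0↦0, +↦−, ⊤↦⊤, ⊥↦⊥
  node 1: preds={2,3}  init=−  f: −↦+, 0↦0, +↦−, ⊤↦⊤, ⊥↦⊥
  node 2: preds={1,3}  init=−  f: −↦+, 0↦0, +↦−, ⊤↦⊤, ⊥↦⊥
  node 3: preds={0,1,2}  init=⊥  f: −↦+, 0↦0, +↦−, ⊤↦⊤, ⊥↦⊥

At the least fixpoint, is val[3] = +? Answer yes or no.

no

Trace (8 dequeues):
  [1] u=0 | in − | out + | prev ⊥ | push {}
  [2] u=1 | in − | out ⊤ | prev − | push {0}
  [3] u=2 | in ⊤ | out ⊤ | prev − | push {1}
  [4] u=3 | in ⊤ | out ⊤ | prev ⊥ | push {2}
  [5] u=0 | in ⊤ | out ⊤ | prev + | push {3}
  [6] u=1 | in ⊤ | out ⊤ | ==
  [7] u=2 | in ⊤ | out ⊤ | ==
  [8] u=3 | in ⊤ | out ⊤ | ==

Converged values:
  [0] ⊤
  [1] ⊤
  [2] ⊤
  [3] ⊤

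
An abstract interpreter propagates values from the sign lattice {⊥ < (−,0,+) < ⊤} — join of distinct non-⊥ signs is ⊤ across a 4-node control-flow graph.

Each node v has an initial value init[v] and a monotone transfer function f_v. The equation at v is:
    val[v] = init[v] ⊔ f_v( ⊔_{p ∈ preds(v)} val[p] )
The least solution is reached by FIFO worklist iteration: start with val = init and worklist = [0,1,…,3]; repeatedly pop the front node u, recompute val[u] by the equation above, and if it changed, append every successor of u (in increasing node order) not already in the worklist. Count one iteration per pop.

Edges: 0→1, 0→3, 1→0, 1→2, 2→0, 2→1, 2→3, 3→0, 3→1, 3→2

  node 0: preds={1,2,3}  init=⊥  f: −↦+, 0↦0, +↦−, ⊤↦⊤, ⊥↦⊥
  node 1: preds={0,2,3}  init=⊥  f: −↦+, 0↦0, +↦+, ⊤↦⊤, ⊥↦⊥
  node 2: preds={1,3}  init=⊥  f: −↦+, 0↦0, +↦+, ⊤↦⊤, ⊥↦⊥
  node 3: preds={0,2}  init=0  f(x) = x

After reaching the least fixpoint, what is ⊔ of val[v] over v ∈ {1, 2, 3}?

0

Worklist (6 pops):
  #1 pop 0: in=0 → 0 (was ⊥); enqueue []
  #2 pop 1: in=0 → 0 (was ⊥); enqueue [0]
  #3 pop 2: in=0 → 0 (was ⊥); enqueue [1]
  #4 pop 3: in=0 → 0 (no change)
  #5 pop 0: in=0 → 0 (no change)
  #6 pop 1: in=0 → 0 (no change)

Fixpoint:
  val[0] = 0
  val[1] = 0
  val[2] = 0
  val[3] = 0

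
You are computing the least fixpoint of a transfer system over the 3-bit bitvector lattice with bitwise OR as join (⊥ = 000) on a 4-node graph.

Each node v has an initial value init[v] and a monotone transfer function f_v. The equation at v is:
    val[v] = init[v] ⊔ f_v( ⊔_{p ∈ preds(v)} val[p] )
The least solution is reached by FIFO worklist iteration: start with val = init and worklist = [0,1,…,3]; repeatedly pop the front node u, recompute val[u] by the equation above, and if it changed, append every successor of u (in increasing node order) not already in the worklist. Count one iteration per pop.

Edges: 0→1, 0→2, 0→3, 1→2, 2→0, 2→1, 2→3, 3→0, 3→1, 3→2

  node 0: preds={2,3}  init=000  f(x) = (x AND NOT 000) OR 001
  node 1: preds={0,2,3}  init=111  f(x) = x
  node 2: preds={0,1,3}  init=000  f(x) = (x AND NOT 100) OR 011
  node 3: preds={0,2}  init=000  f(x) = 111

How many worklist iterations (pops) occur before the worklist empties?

8

Iteration log — 8 steps:
  step 1. node 0  ⊔preds=000  new=001  old=000  +wl: 
  step 2. node 1  ⊔preds=001  new=111  stable
  step 3. node 2  ⊔preds=111  new=011  old=000  +wl: 0,1
  step 4. node 3  ⊔preds=011  new=111  old=000  +wl: 2
  step 5. node 0  ⊔preds=111  new=111  old=001  +wl: 3
  step 6. node 1  ⊔preds=111  new=111  stable
  step 7. node 2  ⊔preds=111  new=011  stable
  step 8. node 3  ⊔preds=111  new=111  stable

Least fixpoint reached:
  node 0: 111
  node 1: 111
  node 2: 011
  node 3: 111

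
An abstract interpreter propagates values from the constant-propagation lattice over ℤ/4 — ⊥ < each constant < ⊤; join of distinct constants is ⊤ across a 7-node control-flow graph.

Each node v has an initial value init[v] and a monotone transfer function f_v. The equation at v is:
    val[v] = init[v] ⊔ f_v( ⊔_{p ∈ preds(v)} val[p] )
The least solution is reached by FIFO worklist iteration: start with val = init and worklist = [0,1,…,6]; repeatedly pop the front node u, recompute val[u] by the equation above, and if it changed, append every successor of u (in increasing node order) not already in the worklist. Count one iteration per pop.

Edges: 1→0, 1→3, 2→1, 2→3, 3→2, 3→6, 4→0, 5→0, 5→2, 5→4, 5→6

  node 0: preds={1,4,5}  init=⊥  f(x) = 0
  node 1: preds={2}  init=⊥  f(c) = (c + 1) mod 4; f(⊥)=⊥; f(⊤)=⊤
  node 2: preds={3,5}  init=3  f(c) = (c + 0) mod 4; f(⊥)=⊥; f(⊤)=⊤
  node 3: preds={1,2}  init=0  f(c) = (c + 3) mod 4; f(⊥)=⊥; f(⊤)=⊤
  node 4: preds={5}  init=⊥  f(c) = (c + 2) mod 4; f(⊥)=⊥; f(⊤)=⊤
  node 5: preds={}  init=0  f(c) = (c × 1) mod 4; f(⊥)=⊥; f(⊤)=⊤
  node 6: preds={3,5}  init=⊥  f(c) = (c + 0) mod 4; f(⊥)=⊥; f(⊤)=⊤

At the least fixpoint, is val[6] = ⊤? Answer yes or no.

Iteration log — 12 steps:
  step 1. node 0  ⊔preds=0  new=0  old=⊥  +wl: 
  step 2. node 1  ⊔preds=3  new=0  old=⊥  +wl: 0
  step 3. node 2  ⊔preds=0  new=⊤  old=3  +wl: 1
  step 4. node 3  ⊔preds=⊤  new=⊤  old=0  +wl: 2
  step 5. node 4  ⊔preds=0  new=2  old=⊥  +wl: 
  step 6. node 5  ⊔preds=⊥  new=0  stable
  step 7. node 6  ⊔preds=⊤  new=⊤  old=⊥  +wl: 
  step 8. node 0  ⊔preds=⊤  new=0  stable
  step 9. node 1  ⊔preds=⊤  new=⊤  old=0  +wl: 0,3
  step 10. node 2  ⊔preds=⊤  new=⊤  stable
  step 11. node 0  ⊔preds=⊤  new=0  stable
  step 12. node 3  ⊔preds=⊤  new=⊤  stable

Least fixpoint reached:
  node 0: 0
  node 1: ⊤
  node 2: ⊤
  node 3: ⊤
  node 4: 2
  node 5: 0
  node 6: ⊤

yes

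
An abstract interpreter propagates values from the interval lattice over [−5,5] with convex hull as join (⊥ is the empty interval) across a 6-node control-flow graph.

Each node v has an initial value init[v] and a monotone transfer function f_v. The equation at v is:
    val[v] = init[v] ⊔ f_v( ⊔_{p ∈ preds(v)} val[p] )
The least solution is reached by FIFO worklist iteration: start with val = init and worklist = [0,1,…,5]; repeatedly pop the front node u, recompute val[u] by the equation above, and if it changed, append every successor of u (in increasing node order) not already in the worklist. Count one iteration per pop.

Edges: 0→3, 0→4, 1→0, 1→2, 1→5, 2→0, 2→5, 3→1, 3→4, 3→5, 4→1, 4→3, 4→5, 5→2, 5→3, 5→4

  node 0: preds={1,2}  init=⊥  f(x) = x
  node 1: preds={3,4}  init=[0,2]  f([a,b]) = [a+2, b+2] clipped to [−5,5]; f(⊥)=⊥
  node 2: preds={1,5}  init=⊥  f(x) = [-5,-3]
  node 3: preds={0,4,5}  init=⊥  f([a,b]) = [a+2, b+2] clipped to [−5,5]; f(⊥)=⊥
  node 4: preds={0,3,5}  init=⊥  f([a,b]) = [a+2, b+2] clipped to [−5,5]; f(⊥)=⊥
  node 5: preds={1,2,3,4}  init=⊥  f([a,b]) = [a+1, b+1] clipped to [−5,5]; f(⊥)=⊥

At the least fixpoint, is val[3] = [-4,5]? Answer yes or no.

Worklist (19 pops):
  #1 pop 0: in=[0,2] → [0,2] (was ⊥); enqueue []
  #2 pop 1: in=⊥ → [0,2] (no change)
  #3 pop 2: in=[0,2] → [-5,-3] (was ⊥); enqueue [0]
  #4 pop 3: in=[0,2] → [2,4] (was ⊥); enqueue [1]
  #5 pop 4: in=[0,4] → [2,5] (was ⊥); enqueue [3]
  #6 pop 5: in=[-5,5] → [-4,5] (was ⊥); enqueue [2,4]
  #7 pop 0: in=[-5,2] → [-5,2] (was [0,2]); enqueue []
  #8 pop 1: in=[2,5] → [0,5] (was [0,2]); enqueue [0,5]
  #9 pop 3: in=[-5,5] → [-3,5] (was [2,4]); enqueue [1]
  #10 pop 2: in=[-4,5] → [-5,-3] (no change)
  #11 pop 4: in=[-5,5] → [-3,5] (was [2,5]); enqueue [3]
  #12 pop 0: in=[-5,5] → [-5,5] (was [-5,2]); enqueue [4]
  #13 pop 5: in=[-5,5] → [-4,5] (no change)
  #14 pop 1: in=[-3,5] → [-1,5] (was [0,5]); enqueue [0,2,5]
  #15 pop 3: in=[-5,5] → [-3,5] (no change)
  #16 pop 4: in=[-5,5] → [-3,5] (no change)
  #17 pop 0: in=[-5,5] → [-5,5] (no change)
  #18 pop 2: in=[-4,5] → [-5,-3] (no change)
  #19 pop 5: in=[-5,5] → [-4,5] (no change)

Fixpoint:
  val[0] = [-5,5]
  val[1] = [-1,5]
  val[2] = [-5,-3]
  val[3] = [-3,5]
  val[4] = [-3,5]
  val[5] = [-4,5]

no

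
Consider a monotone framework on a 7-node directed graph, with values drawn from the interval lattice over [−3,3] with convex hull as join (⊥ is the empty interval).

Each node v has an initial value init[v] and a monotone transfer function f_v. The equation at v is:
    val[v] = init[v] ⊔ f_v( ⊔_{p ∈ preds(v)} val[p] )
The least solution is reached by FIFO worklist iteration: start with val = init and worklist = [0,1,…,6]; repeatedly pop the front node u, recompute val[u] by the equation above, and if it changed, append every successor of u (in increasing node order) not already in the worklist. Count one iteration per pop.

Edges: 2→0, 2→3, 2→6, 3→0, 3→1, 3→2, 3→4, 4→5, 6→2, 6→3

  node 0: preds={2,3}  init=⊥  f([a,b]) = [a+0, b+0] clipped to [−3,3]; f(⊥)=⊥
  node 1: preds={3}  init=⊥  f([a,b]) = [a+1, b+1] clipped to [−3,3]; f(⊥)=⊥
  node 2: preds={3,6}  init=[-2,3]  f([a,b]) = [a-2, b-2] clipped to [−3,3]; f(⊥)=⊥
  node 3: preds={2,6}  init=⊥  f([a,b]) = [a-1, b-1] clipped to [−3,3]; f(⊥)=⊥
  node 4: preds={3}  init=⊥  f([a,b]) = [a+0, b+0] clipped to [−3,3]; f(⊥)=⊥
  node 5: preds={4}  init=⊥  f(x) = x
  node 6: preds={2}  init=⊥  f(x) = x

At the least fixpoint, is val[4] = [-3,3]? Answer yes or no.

no

Worklist (15 pops):
  #1 pop 0: in=[-2,3] → [-2,3] (was ⊥); enqueue []
  #2 pop 1: in=⊥ → ⊥ (no change)
  #3 pop 2: in=⊥ → [-2,3] (no change)
  #4 pop 3: in=[-2,3] → [-3,2] (was ⊥); enqueue [0,1,2]
  #5 pop 4: in=[-3,2] → [-3,2] (was ⊥); enqueue []
  #6 pop 5: in=[-3,2] → [-3,2] (was ⊥); enqueue []
  #7 pop 6: in=[-2,3] → [-2,3] (was ⊥); enqueue [3]
  #8 pop 0: in=[-3,3] → [-3,3] (was [-2,3]); enqueue []
  #9 pop 1: in=[-3,2] → [-2,3] (was ⊥); enqueue []
  #10 pop 2: in=[-3,3] → [-3,3] (was [-2,3]); enqueue [0,6]
  #11 pop 3: in=[-3,3] → [-3,2] (no change)
  #12 pop 0: in=[-3,3] → [-3,3] (no change)
  #13 pop 6: in=[-3,3] → [-3,3] (was [-2,3]); enqueue [2,3]
  #14 pop 2: in=[-3,3] → [-3,3] (no change)
  #15 pop 3: in=[-3,3] → [-3,2] (no change)

Fixpoint:
  val[0] = [-3,3]
  val[1] = [-2,3]
  val[2] = [-3,3]
  val[3] = [-3,2]
  val[4] = [-3,2]
  val[5] = [-3,2]
  val[6] = [-3,3]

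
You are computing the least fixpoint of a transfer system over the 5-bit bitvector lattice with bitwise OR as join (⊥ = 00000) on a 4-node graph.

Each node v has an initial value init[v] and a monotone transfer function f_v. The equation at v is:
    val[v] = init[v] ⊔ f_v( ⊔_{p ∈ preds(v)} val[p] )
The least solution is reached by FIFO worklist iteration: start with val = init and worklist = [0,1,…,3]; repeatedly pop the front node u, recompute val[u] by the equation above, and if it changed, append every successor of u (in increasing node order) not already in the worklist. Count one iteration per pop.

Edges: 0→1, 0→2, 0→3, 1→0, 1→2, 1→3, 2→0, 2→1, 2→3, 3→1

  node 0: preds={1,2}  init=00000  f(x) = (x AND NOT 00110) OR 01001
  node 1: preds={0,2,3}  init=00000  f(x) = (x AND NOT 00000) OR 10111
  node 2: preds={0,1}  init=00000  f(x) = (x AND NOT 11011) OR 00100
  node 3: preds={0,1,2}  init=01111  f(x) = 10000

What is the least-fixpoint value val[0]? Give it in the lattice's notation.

Iteration log — 8 steps:
  step 1. node 0  ⊔preds=00000  new=01001  old=00000  +wl: 
  step 2. node 1  ⊔preds=01111  new=11111  old=00000  +wl: 0
  step 3. node 2  ⊔preds=11111  new=00100  old=00000  +wl: 1
  step 4. node 3  ⊔preds=11111  new=11111  old=01111  +wl: 
  step 5. node 0  ⊔preds=11111  new=11001  old=01001  +wl: 2,3
  step 6. node 1  ⊔preds=11111  new=11111  stable
  step 7. node 2  ⊔preds=11111  new=00100  stable
  step 8. node 3  ⊔preds=11111  new=11111  stable

Least fixpoint reached:
  node 0: 11001
  node 1: 11111
  node 2: 00100
  node 3: 11111

11001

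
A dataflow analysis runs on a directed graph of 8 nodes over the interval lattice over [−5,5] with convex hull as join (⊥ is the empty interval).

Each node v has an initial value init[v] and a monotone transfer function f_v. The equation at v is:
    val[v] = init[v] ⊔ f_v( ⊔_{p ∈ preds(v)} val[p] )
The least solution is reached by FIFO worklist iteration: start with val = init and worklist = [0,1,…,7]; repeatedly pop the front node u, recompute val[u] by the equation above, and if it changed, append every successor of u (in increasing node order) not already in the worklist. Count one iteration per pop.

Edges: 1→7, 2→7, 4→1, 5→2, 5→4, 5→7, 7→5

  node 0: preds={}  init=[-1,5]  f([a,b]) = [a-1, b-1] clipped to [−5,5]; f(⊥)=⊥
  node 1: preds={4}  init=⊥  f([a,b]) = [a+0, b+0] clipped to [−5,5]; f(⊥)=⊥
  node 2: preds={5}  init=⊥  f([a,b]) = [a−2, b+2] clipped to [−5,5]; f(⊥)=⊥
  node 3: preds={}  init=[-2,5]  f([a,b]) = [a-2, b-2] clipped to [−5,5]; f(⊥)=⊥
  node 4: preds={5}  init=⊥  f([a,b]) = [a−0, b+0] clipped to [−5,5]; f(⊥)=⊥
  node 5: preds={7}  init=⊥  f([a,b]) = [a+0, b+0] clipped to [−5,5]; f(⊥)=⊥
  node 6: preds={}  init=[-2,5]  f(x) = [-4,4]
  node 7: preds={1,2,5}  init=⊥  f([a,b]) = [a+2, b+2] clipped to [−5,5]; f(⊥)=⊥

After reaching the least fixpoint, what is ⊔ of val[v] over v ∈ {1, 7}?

Trace (8 dequeues):
  [1] u=0 | in ⊥ | out [-1,5] | ==
  [2] u=1 | in ⊥ | out ⊥ | ==
  [3] u=2 | in ⊥ | out ⊥ | ==
  [4] u=3 | in ⊥ | out [-2,5] | ==
  [5] u=4 | in ⊥ | out ⊥ | ==
  [6] u=5 | in ⊥ | out ⊥ | ==
  [7] u=6 | in ⊥ | out [-4,5] | prev [-2,5] | push {}
  [8] u=7 | in ⊥ | out ⊥ | ==

Converged values:
  [0] [-1,5]
  [1] ⊥
  [2] ⊥
  [3] [-2,5]
  [4] ⊥
  [5] ⊥
  [6] [-4,5]
  [7] ⊥

⊥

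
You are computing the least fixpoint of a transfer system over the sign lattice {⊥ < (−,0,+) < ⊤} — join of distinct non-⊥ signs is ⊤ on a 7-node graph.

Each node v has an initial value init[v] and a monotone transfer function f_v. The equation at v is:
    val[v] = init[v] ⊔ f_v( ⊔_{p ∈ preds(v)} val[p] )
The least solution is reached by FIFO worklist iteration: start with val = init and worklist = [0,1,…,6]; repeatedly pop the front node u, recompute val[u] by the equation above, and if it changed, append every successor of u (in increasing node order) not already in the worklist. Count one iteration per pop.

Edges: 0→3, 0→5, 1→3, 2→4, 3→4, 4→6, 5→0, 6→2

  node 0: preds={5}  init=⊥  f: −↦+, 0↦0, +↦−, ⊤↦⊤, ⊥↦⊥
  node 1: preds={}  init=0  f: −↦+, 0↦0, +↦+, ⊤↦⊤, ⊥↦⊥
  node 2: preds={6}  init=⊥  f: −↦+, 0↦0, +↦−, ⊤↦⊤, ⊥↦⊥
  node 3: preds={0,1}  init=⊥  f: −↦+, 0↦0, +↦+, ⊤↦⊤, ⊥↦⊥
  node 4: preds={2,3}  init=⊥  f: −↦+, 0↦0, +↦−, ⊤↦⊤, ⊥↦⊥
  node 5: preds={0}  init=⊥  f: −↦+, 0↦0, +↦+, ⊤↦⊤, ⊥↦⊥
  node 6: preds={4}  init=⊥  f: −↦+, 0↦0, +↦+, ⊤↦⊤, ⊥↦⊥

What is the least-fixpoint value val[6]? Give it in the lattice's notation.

0

Iteration log — 9 steps:
  step 1. node 0  ⊔preds=⊥  new=⊥  stable
  step 2. node 1  ⊔preds=⊥  new=0  stable
  step 3. node 2  ⊔preds=⊥  new=⊥  stable
  step 4. node 3  ⊔preds=0  new=0  old=⊥  +wl: 
  step 5. node 4  ⊔preds=0  new=0  old=⊥  +wl: 
  step 6. node 5  ⊔preds=⊥  new=⊥  stable
  step 7. node 6  ⊔preds=0  new=0  old=⊥  +wl: 2
  step 8. node 2  ⊔preds=0  new=0  old=⊥  +wl: 4
  step 9. node 4  ⊔preds=0  new=0  stable

Least fixpoint reached:
  node 0: ⊥
  node 1: 0
  node 2: 0
  node 3: 0
  node 4: 0
  node 5: ⊥
  node 6: 0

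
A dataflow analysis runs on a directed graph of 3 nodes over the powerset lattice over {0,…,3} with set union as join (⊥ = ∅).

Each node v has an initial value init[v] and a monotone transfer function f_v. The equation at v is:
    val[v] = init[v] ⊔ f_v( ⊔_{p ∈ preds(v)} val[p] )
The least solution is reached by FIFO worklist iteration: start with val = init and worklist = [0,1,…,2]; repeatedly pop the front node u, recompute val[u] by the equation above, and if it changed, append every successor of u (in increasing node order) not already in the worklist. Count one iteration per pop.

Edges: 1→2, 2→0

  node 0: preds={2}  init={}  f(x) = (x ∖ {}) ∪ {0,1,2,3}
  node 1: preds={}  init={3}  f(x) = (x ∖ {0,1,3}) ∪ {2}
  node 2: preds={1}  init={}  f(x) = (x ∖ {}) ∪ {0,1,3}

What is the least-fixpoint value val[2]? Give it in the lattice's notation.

Worklist (4 pops):
  #1 pop 0: in={} → {0,1,2,3} (was {}); enqueue []
  #2 pop 1: in={} → {2,3} (was {3}); enqueue []
  #3 pop 2: in={2,3} → {0,1,2,3} (was {}); enqueue [0]
  #4 pop 0: in={0,1,2,3} → {0,1,2,3} (no change)

Fixpoint:
  val[0] = {0,1,2,3}
  val[1] = {2,3}
  val[2] = {0,1,2,3}

{0,1,2,3}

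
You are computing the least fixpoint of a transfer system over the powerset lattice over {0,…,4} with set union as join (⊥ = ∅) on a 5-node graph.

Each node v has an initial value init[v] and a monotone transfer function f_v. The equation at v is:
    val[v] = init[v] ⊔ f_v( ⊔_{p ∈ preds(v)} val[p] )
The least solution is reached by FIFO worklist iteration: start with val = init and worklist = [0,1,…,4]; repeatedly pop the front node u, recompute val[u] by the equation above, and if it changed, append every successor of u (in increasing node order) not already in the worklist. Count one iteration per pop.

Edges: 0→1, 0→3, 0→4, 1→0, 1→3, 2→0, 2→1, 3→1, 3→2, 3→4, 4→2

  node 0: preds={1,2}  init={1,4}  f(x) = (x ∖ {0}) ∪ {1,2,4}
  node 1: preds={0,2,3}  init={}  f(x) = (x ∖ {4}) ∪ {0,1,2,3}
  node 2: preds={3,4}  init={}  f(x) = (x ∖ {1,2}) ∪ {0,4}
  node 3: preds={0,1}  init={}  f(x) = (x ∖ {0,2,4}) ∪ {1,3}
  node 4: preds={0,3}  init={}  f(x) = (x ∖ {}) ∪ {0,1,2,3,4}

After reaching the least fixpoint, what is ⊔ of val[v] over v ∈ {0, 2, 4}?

{0,1,2,3,4}

Worklist (12 pops):
  #1 pop 0: in={} → {1,2,4} (was {1,4}); enqueue []
  #2 pop 1: in={1,2,4} → {0,1,2,3} (was {}); enqueue [0]
  #3 pop 2: in={} → {0,4} (was {}); enqueue [1]
  #4 pop 3: in={0,1,2,3,4} → {1,3} (was {}); enqueue [2]
  #5 pop 4: in={1,2,3,4} → {0,1,2,3,4} (was {}); enqueue []
  #6 pop 0: in={0,1,2,3,4} → {1,2,3,4} (was {1,2,4}); enqueue [3,4]
  #7 pop 1: in={0,1,2,3,4} → {0,1,2,3} (no change)
  #8 pop 2: in={0,1,2,3,4} → {0,3,4} (was {0,4}); enqueue [0,1]
  #9 pop 3: in={0,1,2,3,4} → {1,3} (no change)
  #10 pop 4: in={1,2,3,4} → {0,1,2,3,4} (no change)
  #11 pop 0: in={0,1,2,3,4} → {1,2,3,4} (no change)
  #12 pop 1: in={0,1,2,3,4} → {0,1,2,3} (no change)

Fixpoint:
  val[0] = {1,2,3,4}
  val[1] = {0,1,2,3}
  val[2] = {0,3,4}
  val[3] = {1,3}
  val[4] = {0,1,2,3,4}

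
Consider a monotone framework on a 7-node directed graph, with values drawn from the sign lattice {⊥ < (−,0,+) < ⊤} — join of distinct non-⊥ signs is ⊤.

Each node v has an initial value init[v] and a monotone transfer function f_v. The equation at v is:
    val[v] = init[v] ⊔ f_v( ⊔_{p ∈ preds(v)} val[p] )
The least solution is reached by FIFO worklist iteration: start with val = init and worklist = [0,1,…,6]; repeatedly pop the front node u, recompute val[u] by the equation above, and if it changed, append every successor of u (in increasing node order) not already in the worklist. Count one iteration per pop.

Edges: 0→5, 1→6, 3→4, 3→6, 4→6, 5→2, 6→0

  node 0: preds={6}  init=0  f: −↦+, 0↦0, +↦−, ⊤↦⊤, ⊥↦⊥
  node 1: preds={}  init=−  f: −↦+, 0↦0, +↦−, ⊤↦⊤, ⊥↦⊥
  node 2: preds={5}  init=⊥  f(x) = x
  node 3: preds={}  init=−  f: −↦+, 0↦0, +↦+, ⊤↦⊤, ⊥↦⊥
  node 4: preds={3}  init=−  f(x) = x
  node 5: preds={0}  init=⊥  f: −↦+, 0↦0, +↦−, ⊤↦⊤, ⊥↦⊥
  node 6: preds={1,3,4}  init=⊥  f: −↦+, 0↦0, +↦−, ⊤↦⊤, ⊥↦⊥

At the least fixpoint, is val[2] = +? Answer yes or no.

no

Iteration log — 11 steps:
  step 1. node 0  ⊔preds=⊥  new=0  stable
  step 2. node 1  ⊔preds=⊥  new=−  stable
  step 3. node 2  ⊔preds=⊥  new=⊥  stable
  step 4. node 3  ⊔preds=⊥  new=−  stable
  step 5. node 4  ⊔preds=−  new=−  stable
  step 6. node 5  ⊔preds=0  new=0  old=⊥  +wl: 2
  step 7. node 6  ⊔preds=−  new=+  old=⊥  +wl: 0
  step 8. node 2  ⊔preds=0  new=0  old=⊥  +wl: 
  step 9. node 0  ⊔preds=+  new=⊤  old=0  +wl: 5
  step 10. node 5  ⊔preds=⊤  new=⊤  old=0  +wl: 2
  step 11. node 2  ⊔preds=⊤  new=⊤  old=0  +wl: 

Least fixpoint reached:
  node 0: ⊤
  node 1: −
  node 2: ⊤
  node 3: −
  node 4: −
  node 5: ⊤
  node 6: +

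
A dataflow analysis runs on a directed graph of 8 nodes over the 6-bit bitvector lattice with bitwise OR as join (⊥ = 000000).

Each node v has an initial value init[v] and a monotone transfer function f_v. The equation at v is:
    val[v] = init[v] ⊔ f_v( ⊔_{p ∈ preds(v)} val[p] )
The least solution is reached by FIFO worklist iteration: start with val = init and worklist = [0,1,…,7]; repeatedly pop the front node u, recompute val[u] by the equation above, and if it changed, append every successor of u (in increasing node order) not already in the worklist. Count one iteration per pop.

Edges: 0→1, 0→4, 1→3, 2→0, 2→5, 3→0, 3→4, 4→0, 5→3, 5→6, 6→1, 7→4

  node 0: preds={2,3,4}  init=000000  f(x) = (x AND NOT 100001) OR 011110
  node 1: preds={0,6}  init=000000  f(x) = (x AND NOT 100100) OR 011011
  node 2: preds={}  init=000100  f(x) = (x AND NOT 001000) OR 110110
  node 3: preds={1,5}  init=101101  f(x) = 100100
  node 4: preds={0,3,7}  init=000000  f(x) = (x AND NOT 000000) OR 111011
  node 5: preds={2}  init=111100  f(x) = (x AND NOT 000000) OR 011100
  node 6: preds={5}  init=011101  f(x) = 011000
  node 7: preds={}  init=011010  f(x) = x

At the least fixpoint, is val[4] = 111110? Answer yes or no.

no

Worklist (10 pops):
  #1 pop 0: in=101101 → 011110 (was 000000); enqueue []
  #2 pop 1: in=011111 → 011011 (was 000000); enqueue []
  #3 pop 2: in=000000 → 110110 (was 000100); enqueue [0]
  #4 pop 3: in=111111 → 101101 (no change)
  #5 pop 4: in=111111 → 111111 (was 000000); enqueue []
  #6 pop 5: in=110110 → 111110 (was 111100); enqueue [3]
  #7 pop 6: in=111110 → 011101 (no change)
  #8 pop 7: in=000000 → 011010 (no change)
  #9 pop 0: in=111111 → 011110 (no change)
  #10 pop 3: in=111111 → 101101 (no change)

Fixpoint:
  val[0] = 011110
  val[1] = 011011
  val[2] = 110110
  val[3] = 101101
  val[4] = 111111
  val[5] = 111110
  val[6] = 011101
  val[7] = 011010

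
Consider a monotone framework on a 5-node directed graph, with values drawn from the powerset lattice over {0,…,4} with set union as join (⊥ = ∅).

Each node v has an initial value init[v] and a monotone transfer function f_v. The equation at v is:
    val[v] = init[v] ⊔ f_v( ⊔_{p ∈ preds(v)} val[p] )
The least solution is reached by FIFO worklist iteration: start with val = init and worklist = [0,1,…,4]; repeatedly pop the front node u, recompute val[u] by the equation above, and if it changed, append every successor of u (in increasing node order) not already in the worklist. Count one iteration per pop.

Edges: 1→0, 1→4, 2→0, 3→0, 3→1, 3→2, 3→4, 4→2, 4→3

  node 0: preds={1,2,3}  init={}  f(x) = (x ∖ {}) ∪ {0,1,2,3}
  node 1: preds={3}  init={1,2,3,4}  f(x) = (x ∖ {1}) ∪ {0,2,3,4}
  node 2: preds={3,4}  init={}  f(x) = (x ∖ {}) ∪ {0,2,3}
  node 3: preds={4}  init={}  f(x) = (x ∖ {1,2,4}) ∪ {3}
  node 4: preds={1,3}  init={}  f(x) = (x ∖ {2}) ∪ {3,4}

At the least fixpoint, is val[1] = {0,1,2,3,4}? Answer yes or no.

Trace (13 dequeues):
  [1] u=0 | in {1,2,3,4} | out {0,1,2,3,4} | prev {} | push {}
  [2] u=1 | in {} | out {0,1,2,3,4} | prev {1,2,3,4} | push {0}
  [3] u=2 | in {} | out {0,2,3} | prev {} | push {}
  [4] u=3 | in {} | out {3} | prev {} | push {1,2}
  [5] u=4 | in {0,1,2,3,4} | out {0,1,3,4} | prev {} | push {3}
  [6] u=0 | in {0,1,2,3,4} | out {0,1,2,3,4} | ==
  [7] u=1 | in {3} | out {0,1,2,3,4} | ==
  [8] u=2 | in {0,1,3,4} | out {0,1,2,3,4} | prev {0,2,3} | push {0}
  [9] u=3 | in {0,1,3,4} | out {0,3} | prev {3} | push {1,2,4}
  [10] u=0 | in {0,1,2,3,4} | out {0,1,2,3,4} | ==
  [11] u=1 | in {0,3} | out {0,1,2,3,4} | ==
  [12] u=2 | in {0,1,3,4} | out {0,1,2,3,4} | ==
  [13] u=4 | in {0,1,2,3,4} | out {0,1,3,4} | ==

Converged values:
  [0] {0,1,2,3,4}
  [1] {0,1,2,3,4}
  [2] {0,1,2,3,4}
  [3] {0,3}
  [4] {0,1,3,4}

yes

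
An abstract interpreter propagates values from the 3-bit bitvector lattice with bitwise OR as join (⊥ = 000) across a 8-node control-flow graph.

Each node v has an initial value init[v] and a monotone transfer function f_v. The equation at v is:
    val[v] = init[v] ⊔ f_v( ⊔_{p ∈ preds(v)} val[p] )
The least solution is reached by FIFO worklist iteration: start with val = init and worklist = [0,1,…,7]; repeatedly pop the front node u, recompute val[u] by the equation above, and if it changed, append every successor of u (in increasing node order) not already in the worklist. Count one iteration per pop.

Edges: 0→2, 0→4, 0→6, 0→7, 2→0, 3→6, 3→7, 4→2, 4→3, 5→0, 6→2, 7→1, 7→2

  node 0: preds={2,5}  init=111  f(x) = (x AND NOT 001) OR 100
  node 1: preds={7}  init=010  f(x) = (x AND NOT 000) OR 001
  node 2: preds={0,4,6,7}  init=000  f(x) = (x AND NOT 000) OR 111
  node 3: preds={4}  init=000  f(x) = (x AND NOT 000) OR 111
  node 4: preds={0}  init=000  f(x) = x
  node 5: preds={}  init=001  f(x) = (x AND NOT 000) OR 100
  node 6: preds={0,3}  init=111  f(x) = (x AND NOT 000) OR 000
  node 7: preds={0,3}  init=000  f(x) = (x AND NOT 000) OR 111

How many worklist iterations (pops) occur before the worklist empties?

Iteration log — 12 steps:
  step 1. node 0  ⊔preds=001  new=111  stable
  step 2. node 1  ⊔preds=000  new=011  old=010  +wl: 
  step 3. node 2  ⊔preds=111  new=111  old=000  +wl: 0
  step 4. node 3  ⊔preds=000  new=111  old=000  +wl: 
  step 5. node 4  ⊔preds=111  new=111  old=000  +wl: 2,3
  step 6. node 5  ⊔preds=000  new=101  old=001  +wl: 
  step 7. node 6  ⊔preds=111  new=111  stable
  step 8. node 7  ⊔preds=111  new=111  old=000  +wl: 1
  step 9. node 0  ⊔preds=111  new=111  stable
  step 10. node 2  ⊔preds=111  new=111  stable
  step 11. node 3  ⊔preds=111  new=111  stable
  step 12. node 1  ⊔preds=111  new=111  old=011  +wl: 

Least fixpoint reached:
  node 0: 111
  node 1: 111
  node 2: 111
  node 3: 111
  node 4: 111
  node 5: 101
  node 6: 111
  node 7: 111

12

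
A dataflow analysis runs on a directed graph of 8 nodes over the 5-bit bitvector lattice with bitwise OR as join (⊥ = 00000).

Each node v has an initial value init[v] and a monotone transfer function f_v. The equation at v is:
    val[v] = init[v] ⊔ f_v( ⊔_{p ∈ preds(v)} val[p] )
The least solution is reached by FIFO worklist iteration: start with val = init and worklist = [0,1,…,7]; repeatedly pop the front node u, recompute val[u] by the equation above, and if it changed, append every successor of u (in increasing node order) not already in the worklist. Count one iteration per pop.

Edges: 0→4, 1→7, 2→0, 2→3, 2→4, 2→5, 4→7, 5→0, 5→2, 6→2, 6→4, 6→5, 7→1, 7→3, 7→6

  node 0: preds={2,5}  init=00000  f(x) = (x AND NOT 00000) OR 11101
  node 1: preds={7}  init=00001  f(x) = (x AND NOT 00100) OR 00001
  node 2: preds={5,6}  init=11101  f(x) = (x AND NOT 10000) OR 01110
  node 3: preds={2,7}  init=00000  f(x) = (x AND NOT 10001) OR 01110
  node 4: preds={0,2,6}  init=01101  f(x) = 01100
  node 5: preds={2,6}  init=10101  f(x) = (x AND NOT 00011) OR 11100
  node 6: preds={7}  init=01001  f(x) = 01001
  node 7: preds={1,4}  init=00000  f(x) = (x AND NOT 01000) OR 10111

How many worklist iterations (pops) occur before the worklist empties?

15

Iteration log — 15 steps:
  step 1. node 0  ⊔preds=11101  new=11101  old=00000  +wl: 
  step 2. node 1  ⊔preds=00000  new=00001  stable
  step 3. node 2  ⊔preds=11101  new=11111  old=11101  +wl: 0
  step 4. node 3  ⊔preds=11111  new=01110  old=00000  +wl: 
  step 5. node 4  ⊔preds=11111  new=01101  stable
  step 6. node 5  ⊔preds=11111  new=11101  old=10101  +wl: 2
  step 7. node 6  ⊔preds=00000  new=01001  stable
  step 8. node 7  ⊔preds=01101  new=10111  old=00000  +wl: 1,3,6
  step 9. node 0  ⊔preds=11111  new=11111  old=11101  +wl: 4
  step 10. node 2  ⊔preds=11101  new=11111  stable
  step 11. node 1  ⊔preds=10111  new=10011  old=00001  +wl: 7
  step 12. node 3  ⊔preds=11111  new=01110  stable
  step 13. node 6  ⊔preds=10111  new=01001  stable
  step 14. node 4  ⊔preds=11111  new=01101  stable
  step 15. node 7  ⊔preds=11111  new=10111  stable

Least fixpoint reached:
  node 0: 11111
  node 1: 10011
  node 2: 11111
  node 3: 01110
  node 4: 01101
  node 5: 11101
  node 6: 01001
  node 7: 10111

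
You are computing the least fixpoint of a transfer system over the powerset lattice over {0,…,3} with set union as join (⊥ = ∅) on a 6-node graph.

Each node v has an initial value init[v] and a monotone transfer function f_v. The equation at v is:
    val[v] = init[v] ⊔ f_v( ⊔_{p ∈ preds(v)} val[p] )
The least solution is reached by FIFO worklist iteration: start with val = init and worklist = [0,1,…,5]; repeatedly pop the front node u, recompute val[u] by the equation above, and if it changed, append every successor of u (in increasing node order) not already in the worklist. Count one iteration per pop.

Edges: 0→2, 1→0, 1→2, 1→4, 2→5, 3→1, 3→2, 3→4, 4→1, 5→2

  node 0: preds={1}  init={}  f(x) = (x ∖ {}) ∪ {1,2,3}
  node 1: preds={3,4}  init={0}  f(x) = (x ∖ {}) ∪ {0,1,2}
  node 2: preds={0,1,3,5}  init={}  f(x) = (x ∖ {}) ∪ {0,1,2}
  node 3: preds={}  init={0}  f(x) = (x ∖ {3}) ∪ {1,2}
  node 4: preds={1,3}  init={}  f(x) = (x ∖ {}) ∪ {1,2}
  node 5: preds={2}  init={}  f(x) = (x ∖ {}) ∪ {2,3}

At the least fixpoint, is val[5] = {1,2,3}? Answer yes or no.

Iteration log — 9 steps:
  step 1. node 0  ⊔preds={0}  new={0,1,2,3}  old={}  +wl: 
  step 2. node 1  ⊔preds={0}  new={0,1,2}  old={0}  +wl: 0
  step 3. node 2  ⊔preds={0,1,2,3}  new={0,1,2,3}  old={}  +wl: 
  step 4. node 3  ⊔preds={}  new={0,1,2}  old={0}  +wl: 1,2
  step 5. node 4  ⊔preds={0,1,2}  new={0,1,2}  old={}  +wl: 
  step 6. node 5  ⊔preds={0,1,2,3}  new={0,1,2,3}  old={}  +wl: 
  step 7. node 0  ⊔preds={0,1,2}  new={0,1,2,3}  stable
  step 8. node 1  ⊔preds={0,1,2}  new={0,1,2}  stable
  step 9. node 2  ⊔preds={0,1,2,3}  new={0,1,2,3}  stable

Least fixpoint reached:
  node 0: {0,1,2,3}
  node 1: {0,1,2}
  node 2: {0,1,2,3}
  node 3: {0,1,2}
  node 4: {0,1,2}
  node 5: {0,1,2,3}

no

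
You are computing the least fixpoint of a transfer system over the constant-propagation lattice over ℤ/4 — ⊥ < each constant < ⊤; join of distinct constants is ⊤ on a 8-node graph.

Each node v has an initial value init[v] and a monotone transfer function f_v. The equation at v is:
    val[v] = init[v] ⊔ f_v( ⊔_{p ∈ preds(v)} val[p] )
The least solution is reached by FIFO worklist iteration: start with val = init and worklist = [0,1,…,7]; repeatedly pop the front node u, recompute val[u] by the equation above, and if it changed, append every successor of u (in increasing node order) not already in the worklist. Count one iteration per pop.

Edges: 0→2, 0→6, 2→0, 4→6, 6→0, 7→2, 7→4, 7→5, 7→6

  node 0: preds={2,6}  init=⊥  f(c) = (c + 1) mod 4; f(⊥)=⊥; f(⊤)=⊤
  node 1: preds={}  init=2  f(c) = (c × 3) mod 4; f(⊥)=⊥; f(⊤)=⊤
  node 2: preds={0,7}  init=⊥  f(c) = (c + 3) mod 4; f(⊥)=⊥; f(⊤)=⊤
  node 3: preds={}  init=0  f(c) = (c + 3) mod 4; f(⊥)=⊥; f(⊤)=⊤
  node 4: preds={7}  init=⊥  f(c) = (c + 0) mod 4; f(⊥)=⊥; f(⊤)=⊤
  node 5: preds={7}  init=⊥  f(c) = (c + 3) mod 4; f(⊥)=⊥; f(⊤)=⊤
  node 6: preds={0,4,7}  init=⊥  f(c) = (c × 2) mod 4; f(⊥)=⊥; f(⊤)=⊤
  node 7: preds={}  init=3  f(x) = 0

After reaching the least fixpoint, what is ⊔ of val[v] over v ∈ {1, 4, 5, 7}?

Iteration log — 16 steps:
  step 1. node 0  ⊔preds=⊥  new=⊥  stable
  step 2. node 1  ⊔preds=⊥  new=2  stable
  step 3. node 2  ⊔preds=3  new=2  old=⊥  +wl: 0
  step 4. node 3  ⊔preds=⊥  new=0  stable
  step 5. node 4  ⊔preds=3  new=3  old=⊥  +wl: 
  step 6. node 5  ⊔preds=3  new=2  old=⊥  +wl: 
  step 7. node 6  ⊔preds=3  new=2  old=⊥  +wl: 
  step 8. node 7  ⊔preds=⊥  new=⊤  old=3  +wl: 2,4,5,6
  step 9. node 0  ⊔preds=2  new=3  old=⊥  +wl: 
  step 10. node 2  ⊔preds=⊤  new=⊤  old=2  +wl: 0
  step 11. node 4  ⊔preds=⊤  new=⊤  old=3  +wl: 
  step 12. node 5  ⊔preds=⊤  new=⊤  old=2  +wl: 
  step 13. node 6  ⊔preds=⊤  new=⊤  old=2  +wl: 
  step 14. node 0  ⊔preds=⊤  new=⊤  old=3  +wl: 2,6
  step 15. node 2  ⊔preds=⊤  new=⊤  stable
  step 16. node 6  ⊔preds=⊤  new=⊤  stable

Least fixpoint reached:
  node 0: ⊤
  node 1: 2
  node 2: ⊤
  node 3: 0
  node 4: ⊤
  node 5: ⊤
  node 6: ⊤
  node 7: ⊤

⊤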